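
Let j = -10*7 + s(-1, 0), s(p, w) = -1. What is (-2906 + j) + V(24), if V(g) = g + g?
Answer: -2929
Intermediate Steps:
V(g) = 2*g
j = -71 (j = -10*7 - 1 = -70 - 1 = -71)
(-2906 + j) + V(24) = (-2906 - 71) + 2*24 = -2977 + 48 = -2929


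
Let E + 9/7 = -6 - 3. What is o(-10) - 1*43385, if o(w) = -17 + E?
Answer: -303886/7 ≈ -43412.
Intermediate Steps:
E = -72/7 (E = -9/7 + (-6 - 3) = -9/7 - 9 = -72/7 ≈ -10.286)
o(w) = -191/7 (o(w) = -17 - 72/7 = -191/7)
o(-10) - 1*43385 = -191/7 - 1*43385 = -191/7 - 43385 = -303886/7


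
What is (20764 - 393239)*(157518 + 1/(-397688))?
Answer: -23332958272207925/397688 ≈ -5.8671e+10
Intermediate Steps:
(20764 - 393239)*(157518 + 1/(-397688)) = -372475*(157518 - 1/397688) = -372475*62643018383/397688 = -23332958272207925/397688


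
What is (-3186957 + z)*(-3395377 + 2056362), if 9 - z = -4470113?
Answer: -1718177182475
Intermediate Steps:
z = 4470122 (z = 9 - 1*(-4470113) = 9 + 4470113 = 4470122)
(-3186957 + z)*(-3395377 + 2056362) = (-3186957 + 4470122)*(-3395377 + 2056362) = 1283165*(-1339015) = -1718177182475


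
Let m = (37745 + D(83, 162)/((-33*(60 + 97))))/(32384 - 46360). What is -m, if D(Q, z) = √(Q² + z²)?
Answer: 37745/13976 - √33133/72409656 ≈ 2.7007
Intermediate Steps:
m = -37745/13976 + √33133/72409656 (m = (37745 + √(83² + 162²)/((-33*(60 + 97))))/(32384 - 46360) = (37745 + √(6889 + 26244)/((-33*157)))/(-13976) = (37745 + √33133/(-5181))*(-1/13976) = (37745 + √33133*(-1/5181))*(-1/13976) = (37745 - √33133/5181)*(-1/13976) = -37745/13976 + √33133/72409656 ≈ -2.7007)
-m = -(-37745/13976 + √33133/72409656) = 37745/13976 - √33133/72409656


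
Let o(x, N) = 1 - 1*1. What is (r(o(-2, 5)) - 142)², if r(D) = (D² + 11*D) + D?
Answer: 20164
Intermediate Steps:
o(x, N) = 0 (o(x, N) = 1 - 1 = 0)
r(D) = D² + 12*D
(r(o(-2, 5)) - 142)² = (0*(12 + 0) - 142)² = (0*12 - 142)² = (0 - 142)² = (-142)² = 20164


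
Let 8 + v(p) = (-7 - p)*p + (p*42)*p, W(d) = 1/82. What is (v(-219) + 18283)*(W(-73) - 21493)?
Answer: -3500544396825/82 ≈ -4.2690e+10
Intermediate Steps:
W(d) = 1/82
v(p) = -8 + 42*p**2 + p*(-7 - p) (v(p) = -8 + ((-7 - p)*p + (p*42)*p) = -8 + (p*(-7 - p) + (42*p)*p) = -8 + (p*(-7 - p) + 42*p**2) = -8 + (42*p**2 + p*(-7 - p)) = -8 + 42*p**2 + p*(-7 - p))
(v(-219) + 18283)*(W(-73) - 21493) = ((-8 - 7*(-219) + 41*(-219)**2) + 18283)*(1/82 - 21493) = ((-8 + 1533 + 41*47961) + 18283)*(-1762425/82) = ((-8 + 1533 + 1966401) + 18283)*(-1762425/82) = (1967926 + 18283)*(-1762425/82) = 1986209*(-1762425/82) = -3500544396825/82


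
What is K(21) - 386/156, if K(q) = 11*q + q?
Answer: 19463/78 ≈ 249.53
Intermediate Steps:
K(q) = 12*q
K(21) - 386/156 = 12*21 - 386/156 = 252 - 386/156 = 252 - 1*193/78 = 252 - 193/78 = 19463/78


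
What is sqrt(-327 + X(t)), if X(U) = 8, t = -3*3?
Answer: I*sqrt(319) ≈ 17.861*I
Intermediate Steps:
t = -9
sqrt(-327 + X(t)) = sqrt(-327 + 8) = sqrt(-319) = I*sqrt(319)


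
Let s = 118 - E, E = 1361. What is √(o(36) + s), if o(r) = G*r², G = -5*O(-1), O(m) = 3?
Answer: I*√20683 ≈ 143.82*I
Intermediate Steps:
G = -15 (G = -5*3 = -15)
s = -1243 (s = 118 - 1*1361 = 118 - 1361 = -1243)
o(r) = -15*r²
√(o(36) + s) = √(-15*36² - 1243) = √(-15*1296 - 1243) = √(-19440 - 1243) = √(-20683) = I*√20683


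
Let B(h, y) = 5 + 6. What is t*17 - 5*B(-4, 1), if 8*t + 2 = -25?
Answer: -899/8 ≈ -112.38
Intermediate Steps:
B(h, y) = 11
t = -27/8 (t = -¼ + (⅛)*(-25) = -¼ - 25/8 = -27/8 ≈ -3.3750)
t*17 - 5*B(-4, 1) = -27/8*17 - 5*11 = -459/8 - 55 = -899/8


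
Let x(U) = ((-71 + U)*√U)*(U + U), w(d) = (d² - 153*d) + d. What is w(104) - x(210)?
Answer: -4992 - 58380*√210 ≈ -8.5100e+5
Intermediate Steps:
w(d) = d² - 152*d
x(U) = 2*U^(3/2)*(-71 + U) (x(U) = (√U*(-71 + U))*(2*U) = 2*U^(3/2)*(-71 + U))
w(104) - x(210) = 104*(-152 + 104) - 2*210^(3/2)*(-71 + 210) = 104*(-48) - 2*210*√210*139 = -4992 - 58380*√210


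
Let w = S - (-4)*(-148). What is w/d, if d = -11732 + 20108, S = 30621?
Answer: 30029/8376 ≈ 3.5851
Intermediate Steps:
d = 8376
w = 30029 (w = 30621 - (-4)*(-148) = 30621 - 1*592 = 30621 - 592 = 30029)
w/d = 30029/8376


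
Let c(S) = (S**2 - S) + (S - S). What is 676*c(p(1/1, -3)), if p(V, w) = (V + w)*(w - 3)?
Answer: 89232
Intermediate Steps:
p(V, w) = (-3 + w)*(V + w) (p(V, w) = (V + w)*(-3 + w) = (-3 + w)*(V + w))
c(S) = S**2 - S (c(S) = (S**2 - S) + 0 = S**2 - S)
676*c(p(1/1, -3)) = 676*(((-3)**2 - 3/1 - 3*(-3) - 3/1)*(-1 + ((-3)**2 - 3/1 - 3*(-3) - 3/1))) = 676*((9 - 3*1 + 9 + 1*(-3))*(-1 + (9 - 3*1 + 9 + 1*(-3)))) = 676*((9 - 3 + 9 - 3)*(-1 + (9 - 3 + 9 - 3))) = 676*(12*(-1 + 12)) = 676*(12*11) = 676*132 = 89232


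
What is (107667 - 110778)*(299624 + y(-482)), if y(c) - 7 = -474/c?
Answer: -224649379188/241 ≈ -9.3216e+8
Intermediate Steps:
y(c) = 7 - 474/c
(107667 - 110778)*(299624 + y(-482)) = (107667 - 110778)*(299624 + (7 - 474/(-482))) = -3111*(299624 + (7 - 474*(-1/482))) = -3111*(299624 + (7 + 237/241)) = -3111*(299624 + 1924/241) = -3111*72211308/241 = -224649379188/241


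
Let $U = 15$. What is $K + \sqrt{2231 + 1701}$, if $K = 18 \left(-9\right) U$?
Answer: $-2430 + 2 \sqrt{983} \approx -2367.3$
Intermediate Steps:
$K = -2430$ ($K = 18 \left(-9\right) 15 = \left(-162\right) 15 = -2430$)
$K + \sqrt{2231 + 1701} = -2430 + \sqrt{2231 + 1701} = -2430 + \sqrt{3932} = -2430 + 2 \sqrt{983}$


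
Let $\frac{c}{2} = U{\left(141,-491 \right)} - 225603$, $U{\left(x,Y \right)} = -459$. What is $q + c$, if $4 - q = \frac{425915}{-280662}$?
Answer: $- \frac{126892477525}{280662} \approx -4.5212 \cdot 10^{5}$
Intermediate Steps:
$q = \frac{1548563}{280662}$ ($q = 4 - \frac{425915}{-280662} = 4 - 425915 \left(- \frac{1}{280662}\right) = 4 - - \frac{425915}{280662} = 4 + \frac{425915}{280662} = \frac{1548563}{280662} \approx 5.5175$)
$c = -452124$ ($c = 2 \left(-459 - 225603\right) = 2 \left(-226062\right) = -452124$)
$q + c = \frac{1548563}{280662} - 452124 = - \frac{126892477525}{280662}$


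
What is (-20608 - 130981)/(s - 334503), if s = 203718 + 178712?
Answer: -151589/47927 ≈ -3.1629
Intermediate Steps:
s = 382430
(-20608 - 130981)/(s - 334503) = (-20608 - 130981)/(382430 - 334503) = -151589/47927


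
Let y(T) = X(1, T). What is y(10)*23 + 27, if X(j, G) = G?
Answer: 257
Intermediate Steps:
y(T) = T
y(10)*23 + 27 = 10*23 + 27 = 230 + 27 = 257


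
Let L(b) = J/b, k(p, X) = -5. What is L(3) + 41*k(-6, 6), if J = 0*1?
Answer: -205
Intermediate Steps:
J = 0
L(b) = 0 (L(b) = 0/b = 0)
L(3) + 41*k(-6, 6) = 0 + 41*(-5) = 0 - 205 = -205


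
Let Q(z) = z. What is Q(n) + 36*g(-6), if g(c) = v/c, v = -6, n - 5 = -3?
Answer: 38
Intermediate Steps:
n = 2 (n = 5 - 3 = 2)
g(c) = -6/c
Q(n) + 36*g(-6) = 2 + 36*(-6/(-6)) = 2 + 36*(-6*(-⅙)) = 2 + 36*1 = 2 + 36 = 38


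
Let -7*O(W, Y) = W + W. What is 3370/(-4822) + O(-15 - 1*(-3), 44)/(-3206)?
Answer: -18936317/27053831 ≈ -0.69995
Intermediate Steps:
O(W, Y) = -2*W/7 (O(W, Y) = -(W + W)/7 = -2*W/7)
3370/(-4822) + O(-15 - 1*(-3), 44)/(-3206) = 3370/(-4822) - 2*(-15 - 1*(-3))/7/(-3206) = 3370*(-1/4822) - 2*(-15 + 3)/7*(-1/3206) = -1685/2411 - 2/7*(-12)*(-1/3206) = -1685/2411 + (24/7)*(-1/3206) = -1685/2411 - 12/11221 = -18936317/27053831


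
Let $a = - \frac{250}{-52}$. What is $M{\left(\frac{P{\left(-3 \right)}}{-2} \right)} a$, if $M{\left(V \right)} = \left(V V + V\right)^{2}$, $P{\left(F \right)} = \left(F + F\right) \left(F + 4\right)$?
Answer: $\frac{9000}{13} \approx 692.31$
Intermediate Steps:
$P{\left(F \right)} = 2 F \left(4 + F\right)$
$M{\left(V \right)} = \left(V + V^{2}\right)^{2}$ ($M{\left(V \right)} = \left(V^{2} + V\right)^{2} = \left(V + V^{2}\right)^{2}$)
$a = \frac{125}{26}$ ($a = \left(-250\right) \left(- \frac{1}{52}\right) = \frac{125}{26} \approx 4.8077$)
$M{\left(\frac{P{\left(-3 \right)}}{-2} \right)} a = \left(\frac{2 \left(-3\right) \left(4 - 3\right)}{-2}\right)^{2} \left(1 + \frac{2 \left(-3\right) \left(4 - 3\right)}{-2}\right)^{2} \cdot \frac{125}{26} = \left(2 \left(-3\right) 1 \left(- \frac{1}{2}\right)\right)^{2} \left(1 + 2 \left(-3\right) 1 \left(- \frac{1}{2}\right)\right)^{2} \cdot \frac{125}{26} = \left(\left(-6\right) \left(- \frac{1}{2}\right)\right)^{2} \left(1 - -3\right)^{2} \cdot \frac{125}{26} = 3^{2} \left(1 + 3\right)^{2} \cdot \frac{125}{26} = 9 \cdot 4^{2} \cdot \frac{125}{26} = 9 \cdot 16 \cdot \frac{125}{26} = 144 \cdot \frac{125}{26} = \frac{9000}{13}$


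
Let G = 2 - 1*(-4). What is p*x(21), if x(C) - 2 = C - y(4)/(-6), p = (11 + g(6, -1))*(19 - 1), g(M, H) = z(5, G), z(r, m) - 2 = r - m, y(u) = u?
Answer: 5112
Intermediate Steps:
G = 6 (G = 2 + 4 = 6)
z(r, m) = 2 + r - m (z(r, m) = 2 + (r - m) = 2 + r - m)
g(M, H) = 1 (g(M, H) = 2 + 5 - 1*6 = 2 + 5 - 6 = 1)
p = 216 (p = (11 + 1)*(19 - 1) = 12*18 = 216)
x(C) = 8/3 + C (x(C) = 2 + (C - 4/(-6)) = 2 + (C - 4*(-1)/6) = 2 + (C - 1*(-⅔)) = 2 + (C + ⅔) = 2 + (⅔ + C) = 8/3 + C)
p*x(21) = 216*(8/3 + 21) = 216*(71/3) = 5112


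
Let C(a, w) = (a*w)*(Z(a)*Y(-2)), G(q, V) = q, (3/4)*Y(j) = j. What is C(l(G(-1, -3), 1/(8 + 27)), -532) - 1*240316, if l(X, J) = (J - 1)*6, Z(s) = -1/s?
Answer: -725204/3 ≈ -2.4173e+5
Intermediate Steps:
Y(j) = 4*j/3
l(X, J) = -6 + 6*J (l(X, J) = (-1 + J)*6 = -6 + 6*J)
C(a, w) = 8*w/3 (C(a, w) = (a*w)*((-1/a)*((4/3)*(-2))) = (a*w)*(-1/a*(-8/3)) = (a*w)*(8/(3*a)) = 8*w/3)
C(l(G(-1, -3), 1/(8 + 27)), -532) - 1*240316 = (8/3)*(-532) - 1*240316 = -4256/3 - 240316 = -725204/3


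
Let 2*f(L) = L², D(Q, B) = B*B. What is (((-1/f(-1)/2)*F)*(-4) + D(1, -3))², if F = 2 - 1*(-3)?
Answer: 841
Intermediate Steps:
D(Q, B) = B²
F = 5 (F = 2 + 3 = 5)
f(L) = L²/2
(((-1/f(-1)/2)*F)*(-4) + D(1, -3))² = (((-1/((½)*(-1)²)/2)*5)*(-4) + (-3)²)² = (((-1/((½)*1)*(½))*5)*(-4) + 9)² = (((-1/½*(½))*5)*(-4) + 9)² = (((-1*2*(½))*5)*(-4) + 9)² = ((-2*½*5)*(-4) + 9)² = (-1*5*(-4) + 9)² = (-5*(-4) + 9)² = (20 + 9)² = 29² = 841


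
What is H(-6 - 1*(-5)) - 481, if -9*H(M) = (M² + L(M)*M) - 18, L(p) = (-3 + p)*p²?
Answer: -4316/9 ≈ -479.56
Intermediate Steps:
L(p) = p²*(-3 + p)
H(M) = 2 - M²/9 - M³*(-3 + M)/9 (H(M) = -((M² + (M²*(-3 + M))*M) - 18)/9 = -((M² + M³*(-3 + M)) - 18)/9 = -(-18 + M² + M³*(-3 + M))/9 = 2 - M²/9 - M³*(-3 + M)/9)
H(-6 - 1*(-5)) - 481 = (2 - (-6 - 1*(-5))²/9 + (-6 - 1*(-5))³*(3 - (-6 - 1*(-5)))/9) - 481 = (2 - (-6 + 5)²/9 + (-6 + 5)³*(3 - (-6 + 5))/9) - 481 = (2 - ⅑*(-1)² + (⅑)*(-1)³*(3 - 1*(-1))) - 481 = (2 - ⅑*1 + (⅑)*(-1)*(3 + 1)) - 481 = (2 - ⅑ + (⅑)*(-1)*4) - 481 = (2 - ⅑ - 4/9) - 481 = 13/9 - 481 = -4316/9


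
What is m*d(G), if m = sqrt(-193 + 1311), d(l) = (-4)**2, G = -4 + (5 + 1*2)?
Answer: 16*sqrt(1118) ≈ 534.98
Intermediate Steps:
G = 3 (G = -4 + (5 + 2) = -4 + 7 = 3)
d(l) = 16
m = sqrt(1118) ≈ 33.437
m*d(G) = sqrt(1118)*16 = 16*sqrt(1118)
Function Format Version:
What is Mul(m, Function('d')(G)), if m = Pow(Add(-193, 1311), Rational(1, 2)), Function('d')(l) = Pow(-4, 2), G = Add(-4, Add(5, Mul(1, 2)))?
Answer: Mul(16, Pow(1118, Rational(1, 2))) ≈ 534.98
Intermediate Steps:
G = 3 (G = Add(-4, Add(5, 2)) = Add(-4, 7) = 3)
Function('d')(l) = 16
m = Pow(1118, Rational(1, 2)) ≈ 33.437
Mul(m, Function('d')(G)) = Mul(Pow(1118, Rational(1, 2)), 16) = Mul(16, Pow(1118, Rational(1, 2)))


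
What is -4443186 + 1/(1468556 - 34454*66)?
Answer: -3578577549889/805408 ≈ -4.4432e+6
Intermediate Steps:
-4443186 + 1/(1468556 - 34454*66) = -4443186 + 1/(1468556 - 2273964) = -4443186 + 1/(-805408) = -4443186 - 1/805408 = -3578577549889/805408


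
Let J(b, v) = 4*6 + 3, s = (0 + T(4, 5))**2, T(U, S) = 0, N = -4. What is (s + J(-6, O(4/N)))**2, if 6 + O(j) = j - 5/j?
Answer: 729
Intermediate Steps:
s = 0 (s = (0 + 0)**2 = 0**2 = 0)
O(j) = -6 + j - 5/j (O(j) = -6 + (j - 5/j) = -6 + j - 5/j)
J(b, v) = 27 (J(b, v) = 24 + 3 = 27)
(s + J(-6, O(4/N)))**2 = (0 + 27)**2 = 27**2 = 729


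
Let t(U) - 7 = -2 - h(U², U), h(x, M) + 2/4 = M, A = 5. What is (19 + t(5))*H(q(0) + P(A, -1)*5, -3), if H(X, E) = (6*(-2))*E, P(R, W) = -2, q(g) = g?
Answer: 702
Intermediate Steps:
h(x, M) = -½ + M
H(X, E) = -12*E
t(U) = 11/2 - U (t(U) = 7 + (-2 - (-½ + U)) = 7 + (-2 + (½ - U)) = 7 + (-3/2 - U) = 11/2 - U)
(19 + t(5))*H(q(0) + P(A, -1)*5, -3) = (19 + (11/2 - 1*5))*(-12*(-3)) = (19 + (11/2 - 5))*36 = (19 + ½)*36 = (39/2)*36 = 702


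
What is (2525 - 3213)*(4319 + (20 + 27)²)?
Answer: -4491264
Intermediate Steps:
(2525 - 3213)*(4319 + (20 + 27)²) = -688*(4319 + 47²) = -688*(4319 + 2209) = -688*6528 = -4491264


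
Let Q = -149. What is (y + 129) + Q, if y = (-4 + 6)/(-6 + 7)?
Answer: -18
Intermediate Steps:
y = 2 (y = 2/1 = 1*2 = 2)
(y + 129) + Q = (2 + 129) - 149 = 131 - 149 = -18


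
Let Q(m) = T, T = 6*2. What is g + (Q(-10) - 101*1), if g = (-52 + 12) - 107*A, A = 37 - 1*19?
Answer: -2055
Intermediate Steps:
A = 18 (A = 37 - 19 = 18)
T = 12
Q(m) = 12
g = -1966 (g = (-52 + 12) - 107*18 = -40 - 1926 = -1966)
g + (Q(-10) - 101*1) = -1966 + (12 - 101*1) = -1966 + (12 - 101) = -1966 - 89 = -2055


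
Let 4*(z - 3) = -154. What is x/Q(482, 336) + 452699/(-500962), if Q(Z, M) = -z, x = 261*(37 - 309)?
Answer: -71160730237/35568302 ≈ -2000.7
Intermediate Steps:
z = -71/2 (z = 3 + (¼)*(-154) = 3 - 77/2 = -71/2 ≈ -35.500)
x = -70992 (x = 261*(-272) = -70992)
Q(Z, M) = 71/2 (Q(Z, M) = -1*(-71/2) = 71/2)
x/Q(482, 336) + 452699/(-500962) = -70992/71/2 + 452699/(-500962) = -70992*2/71 + 452699*(-1/500962) = -141984/71 - 452699/500962 = -71160730237/35568302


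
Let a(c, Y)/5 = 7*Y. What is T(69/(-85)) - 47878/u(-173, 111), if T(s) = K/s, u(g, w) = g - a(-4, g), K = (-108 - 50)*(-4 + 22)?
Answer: 236435183/67643 ≈ 3495.3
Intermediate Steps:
a(c, Y) = 35*Y (a(c, Y) = 5*(7*Y) = 35*Y)
K = -2844 (K = -158*18 = -2844)
u(g, w) = -34*g (u(g, w) = g - 35*g = -34*g)
T(s) = -2844/s
T(69/(-85)) - 47878/u(-173, 111) = -2844/(69/(-85)) - 47878/((-34*(-173))) = -2844/(69*(-1/85)) - 47878/5882 = -2844/(-69/85) - 47878/5882 = -2844*(-85/69) - 1*23939/2941 = 80580/23 - 23939/2941 = 236435183/67643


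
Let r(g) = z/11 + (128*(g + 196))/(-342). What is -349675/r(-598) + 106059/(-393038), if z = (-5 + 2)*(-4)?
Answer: -8618217550773/3734647076 ≈ -2307.6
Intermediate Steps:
z = 12 (z = -3*(-4) = 12)
r(g) = -135932/1881 - 64*g/171 (r(g) = 12/11 + (128*(g + 196))/(-342) = 12*(1/11) + (128*(196 + g))*(-1/342) = 12/11 + (25088 + 128*g)*(-1/342) = 12/11 + (-12544/171 - 64*g/171) = -135932/1881 - 64*g/171)
-349675/r(-598) + 106059/(-393038) = -349675/(-135932/1881 - 64/171*(-598)) + 106059/(-393038) = -349675/(-135932/1881 + 38272/171) + 106059*(-1/393038) = -349675/95020/627 - 106059/393038 = -349675*627/95020 - 106059/393038 = -43849245/19004 - 106059/393038 = -8618217550773/3734647076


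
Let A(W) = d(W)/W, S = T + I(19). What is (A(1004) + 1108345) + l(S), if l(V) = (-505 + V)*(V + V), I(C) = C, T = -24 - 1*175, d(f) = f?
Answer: 1354946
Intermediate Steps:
T = -199 (T = -24 - 175 = -199)
S = -180 (S = -199 + 19 = -180)
A(W) = 1 (A(W) = W/W = 1)
l(V) = 2*V*(-505 + V) (l(V) = (-505 + V)*(2*V) = 2*V*(-505 + V))
(A(1004) + 1108345) + l(S) = (1 + 1108345) + 2*(-180)*(-505 - 180) = 1108346 + 2*(-180)*(-685) = 1108346 + 246600 = 1354946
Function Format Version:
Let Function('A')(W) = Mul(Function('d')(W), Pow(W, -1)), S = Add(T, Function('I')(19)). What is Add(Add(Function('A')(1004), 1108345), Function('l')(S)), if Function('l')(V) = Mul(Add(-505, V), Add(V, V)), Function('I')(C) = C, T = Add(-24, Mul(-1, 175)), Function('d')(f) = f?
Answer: 1354946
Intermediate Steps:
T = -199 (T = Add(-24, -175) = -199)
S = -180 (S = Add(-199, 19) = -180)
Function('A')(W) = 1 (Function('A')(W) = Mul(W, Pow(W, -1)) = 1)
Function('l')(V) = Mul(2, V, Add(-505, V)) (Function('l')(V) = Mul(Add(-505, V), Mul(2, V)) = Mul(2, V, Add(-505, V)))
Add(Add(Function('A')(1004), 1108345), Function('l')(S)) = Add(Add(1, 1108345), Mul(2, -180, Add(-505, -180))) = Add(1108346, Mul(2, -180, -685)) = Add(1108346, 246600) = 1354946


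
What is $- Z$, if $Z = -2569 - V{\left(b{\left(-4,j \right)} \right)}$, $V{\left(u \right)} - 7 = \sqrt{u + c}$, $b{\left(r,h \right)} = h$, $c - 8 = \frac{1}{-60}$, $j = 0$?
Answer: $2576 + \frac{\sqrt{7185}}{30} \approx 2578.8$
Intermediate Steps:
$c = \frac{479}{60}$ ($c = 8 + \frac{1}{-60} = 8 - \frac{1}{60} = \frac{479}{60} \approx 7.9833$)
$V{\left(u \right)} = 7 + \sqrt{\frac{479}{60} + u}$ ($V{\left(u \right)} = 7 + \sqrt{u + \frac{479}{60}} = 7 + \sqrt{\frac{479}{60} + u}$)
$Z = -2576 - \frac{\sqrt{7185}}{30}$ ($Z = -2569 - \left(7 + \frac{\sqrt{7185 + 900 \cdot 0}}{30}\right) = -2569 - \left(7 + \frac{\sqrt{7185 + 0}}{30}\right) = -2569 - \left(7 + \frac{\sqrt{7185}}{30}\right) = -2576 - \frac{\sqrt{7185}}{30} \approx -2578.8$)
$- Z = - (-2576 - \frac{\sqrt{7185}}{30}) = 2576 + \frac{\sqrt{7185}}{30}$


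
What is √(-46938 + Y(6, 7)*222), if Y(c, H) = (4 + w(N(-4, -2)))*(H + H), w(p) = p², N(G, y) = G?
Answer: √15222 ≈ 123.38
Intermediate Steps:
Y(c, H) = 40*H (Y(c, H) = (4 + (-4)²)*(H + H) = (4 + 16)*(2*H) = 20*(2*H) = 40*H)
√(-46938 + Y(6, 7)*222) = √(-46938 + (40*7)*222) = √(-46938 + 280*222) = √(-46938 + 62160) = √15222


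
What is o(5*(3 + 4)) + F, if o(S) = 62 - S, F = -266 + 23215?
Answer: 22976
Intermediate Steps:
F = 22949
o(5*(3 + 4)) + F = (62 - 5*(3 + 4)) + 22949 = (62 - 5*7) + 22949 = (62 - 1*35) + 22949 = (62 - 35) + 22949 = 27 + 22949 = 22976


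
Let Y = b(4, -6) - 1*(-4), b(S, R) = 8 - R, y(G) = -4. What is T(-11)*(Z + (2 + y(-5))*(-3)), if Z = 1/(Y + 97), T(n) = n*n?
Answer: 83611/115 ≈ 727.05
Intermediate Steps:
Y = 18 (Y = (8 - 1*(-6)) - 1*(-4) = (8 + 6) + 4 = 14 + 4 = 18)
T(n) = n²
Z = 1/115 (Z = 1/(18 + 97) = 1/115 ≈ 0.0086956)
T(-11)*(Z + (2 + y(-5))*(-3)) = (-11)²*(1/115 + (2 - 4)*(-3)) = 121*(1/115 - 2*(-3)) = 121*(1/115 + 6) = 121*(691/115) = 83611/115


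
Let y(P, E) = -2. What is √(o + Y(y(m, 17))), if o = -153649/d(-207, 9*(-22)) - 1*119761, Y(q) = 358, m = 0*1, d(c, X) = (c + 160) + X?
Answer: I*√145500430/35 ≈ 344.64*I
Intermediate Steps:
d(c, X) = 160 + X + c (d(c, X) = (160 + c) + X = 160 + X + c)
m = 0
o = -29187796/245 (o = -153649/(160 + 9*(-22) - 207) - 1*119761 = -153649/(160 - 198 - 207) - 119761 = -153649/(-245) - 119761 = -153649*(-1/245) - 119761 = 153649/245 - 119761 = -29187796/245 ≈ -1.1913e+5)
√(o + Y(y(m, 17))) = √(-29187796/245 + 358) = √(-29100086/245) = I*√145500430/35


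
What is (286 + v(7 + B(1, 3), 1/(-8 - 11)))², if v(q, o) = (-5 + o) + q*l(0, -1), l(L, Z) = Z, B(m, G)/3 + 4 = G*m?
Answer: 27688644/361 ≈ 76700.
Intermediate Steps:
B(m, G) = -12 + 3*G*m (B(m, G) = -12 + 3*(G*m) = -12 + 3*G*m)
v(q, o) = -5 + o - q (v(q, o) = (-5 + o) + q*(-1) = (-5 + o) - q = -5 + o - q)
(286 + v(7 + B(1, 3), 1/(-8 - 11)))² = (286 + (-5 + 1/(-8 - 11) - (7 + (-12 + 3*3*1))))² = (286 + (-5 + 1/(-19) - (7 + (-12 + 9))))² = (286 + (-5 - 1/19 - (7 - 3)))² = (286 + (-5 - 1/19 - 1*4))² = (286 + (-5 - 1/19 - 4))² = (286 - 172/19)² = (5262/19)² = 27688644/361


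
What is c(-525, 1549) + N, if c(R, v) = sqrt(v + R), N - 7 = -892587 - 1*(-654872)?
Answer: -237676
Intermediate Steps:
N = -237708 (N = 7 + (-892587 - 1*(-654872)) = 7 + (-892587 + 654872) = 7 - 237715 = -237708)
c(R, v) = sqrt(R + v)
c(-525, 1549) + N = sqrt(-525 + 1549) - 237708 = sqrt(1024) - 237708 = 32 - 237708 = -237676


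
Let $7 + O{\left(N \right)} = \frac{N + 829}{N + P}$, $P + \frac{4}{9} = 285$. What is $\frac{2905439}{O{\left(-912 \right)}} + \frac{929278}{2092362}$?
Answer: $- \frac{17164688328428275}{40572991542} \approx -4.2306 \cdot 10^{5}$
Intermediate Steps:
$P = \frac{2561}{9}$ ($P = - \frac{4}{9} + 285 = \frac{2561}{9} \approx 284.56$)
$O{\left(N \right)} = -7 + \frac{829 + N}{\frac{2561}{9} + N}$ ($O{\left(N \right)} = -7 + \frac{N + 829}{N + \frac{2561}{9}} = -7 + \frac{829 + N}{\frac{2561}{9} + N}$)
$\frac{2905439}{O{\left(-912 \right)}} + \frac{929278}{2092362} = \frac{2905439}{2 \frac{1}{2561 + 9 \left(-912\right)} \left(-5233 - -24624\right)} + \frac{929278}{2092362} = \frac{2905439}{2 \frac{1}{2561 - 8208} \left(-5233 + 24624\right)} + 929278 \cdot \frac{1}{2092362} = \frac{2905439}{2 \frac{1}{-5647} \cdot 19391} + \frac{464639}{1046181} = \frac{2905439}{2 \left(- \frac{1}{5647}\right) 19391} + \frac{464639}{1046181} = \frac{2905439}{- \frac{38782}{5647}} + \frac{464639}{1046181} = 2905439 \left(- \frac{5647}{38782}\right) + \frac{464639}{1046181} = - \frac{16407014033}{38782} + \frac{464639}{1046181} = - \frac{17164688328428275}{40572991542}$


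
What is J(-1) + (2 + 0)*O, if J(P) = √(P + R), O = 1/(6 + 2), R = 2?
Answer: 5/4 ≈ 1.2500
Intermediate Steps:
O = ⅛ (O = 1/8 = ⅛ ≈ 0.12500)
J(P) = √(2 + P) (J(P) = √(P + 2) = √(2 + P))
J(-1) + (2 + 0)*O = √(2 - 1) + (2 + 0)*(⅛) = √1 + 2*(⅛) = 1 + ¼ = 5/4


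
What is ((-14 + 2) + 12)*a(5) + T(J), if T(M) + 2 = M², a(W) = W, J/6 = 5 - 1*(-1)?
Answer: 1294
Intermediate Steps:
J = 36 (J = 6*(5 - 1*(-1)) = 6*(5 + 1) = 6*6 = 36)
T(M) = -2 + M²
((-14 + 2) + 12)*a(5) + T(J) = ((-14 + 2) + 12)*5 + (-2 + 36²) = (-12 + 12)*5 + (-2 + 1296) = 0*5 + 1294 = 0 + 1294 = 1294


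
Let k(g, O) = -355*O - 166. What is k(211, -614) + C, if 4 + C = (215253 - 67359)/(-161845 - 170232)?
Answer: 72326222706/332077 ≈ 2.1780e+5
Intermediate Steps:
k(g, O) = -166 - 355*O
C = -1476202/332077 (C = -4 + (215253 - 67359)/(-161845 - 170232) = -4 + 147894/(-332077) = -4 + 147894*(-1/332077) = -4 - 147894/332077 = -1476202/332077 ≈ -4.4454)
k(211, -614) + C = (-166 - 355*(-614)) - 1476202/332077 = (-166 + 217970) - 1476202/332077 = 217804 - 1476202/332077 = 72326222706/332077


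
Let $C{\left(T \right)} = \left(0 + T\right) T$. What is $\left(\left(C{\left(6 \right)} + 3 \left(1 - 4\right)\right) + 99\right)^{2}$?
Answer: $15876$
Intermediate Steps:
$C{\left(T \right)} = T^{2}$ ($C{\left(T \right)} = T T = T^{2}$)
$\left(\left(C{\left(6 \right)} + 3 \left(1 - 4\right)\right) + 99\right)^{2} = \left(\left(6^{2} + 3 \left(1 - 4\right)\right) + 99\right)^{2} = \left(\left(36 + 3 \left(-3\right)\right) + 99\right)^{2} = \left(\left(36 - 9\right) + 99\right)^{2} = \left(27 + 99\right)^{2} = 126^{2} = 15876$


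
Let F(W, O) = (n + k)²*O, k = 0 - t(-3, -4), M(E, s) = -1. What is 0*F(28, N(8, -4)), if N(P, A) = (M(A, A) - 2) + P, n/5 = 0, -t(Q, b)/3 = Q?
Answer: 0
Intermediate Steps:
t(Q, b) = -3*Q
n = 0 (n = 5*0 = 0)
k = -9 (k = 0 - (-3)*(-3) = 0 - 1*9 = 0 - 9 = -9)
N(P, A) = -3 + P (N(P, A) = (-1 - 2) + P = -3 + P)
F(W, O) = 81*O (F(W, O) = (0 - 9)²*O = (-9)²*O = 81*O)
0*F(28, N(8, -4)) = 0*(81*(-3 + 8)) = 0*(81*5) = 0*405 = 0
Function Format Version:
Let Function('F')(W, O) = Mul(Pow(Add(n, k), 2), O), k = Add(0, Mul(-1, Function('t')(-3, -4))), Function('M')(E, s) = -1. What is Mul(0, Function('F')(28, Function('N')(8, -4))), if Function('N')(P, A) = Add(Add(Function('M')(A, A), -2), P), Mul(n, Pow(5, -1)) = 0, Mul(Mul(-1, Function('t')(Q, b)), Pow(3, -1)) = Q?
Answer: 0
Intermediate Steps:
Function('t')(Q, b) = Mul(-3, Q)
n = 0 (n = Mul(5, 0) = 0)
k = -9 (k = Add(0, Mul(-1, Mul(-3, -3))) = Add(0, Mul(-1, 9)) = Add(0, -9) = -9)
Function('N')(P, A) = Add(-3, P) (Function('N')(P, A) = Add(Add(-1, -2), P) = Add(-3, P))
Function('F')(W, O) = Mul(81, O) (Function('F')(W, O) = Mul(Pow(Add(0, -9), 2), O) = Mul(Pow(-9, 2), O) = Mul(81, O))
Mul(0, Function('F')(28, Function('N')(8, -4))) = Mul(0, Mul(81, Add(-3, 8))) = Mul(0, Mul(81, 5)) = Mul(0, 405) = 0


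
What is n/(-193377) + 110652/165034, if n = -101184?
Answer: 6349392010/5318963303 ≈ 1.1937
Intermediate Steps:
n/(-193377) + 110652/165034 = -101184/(-193377) + 110652/165034 = -101184*(-1/193377) + 110652*(1/165034) = 33728/64459 + 55326/82517 = 6349392010/5318963303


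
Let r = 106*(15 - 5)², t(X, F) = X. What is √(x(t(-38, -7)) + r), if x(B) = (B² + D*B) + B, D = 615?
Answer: 2*I*√2841 ≈ 106.6*I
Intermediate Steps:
x(B) = B² + 616*B (x(B) = (B² + 615*B) + B = B² + 616*B)
r = 10600 (r = 106*10² = 106*100 = 10600)
√(x(t(-38, -7)) + r) = √(-38*(616 - 38) + 10600) = √(-38*578 + 10600) = √(-21964 + 10600) = √(-11364) = 2*I*√2841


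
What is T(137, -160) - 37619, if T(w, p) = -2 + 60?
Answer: -37561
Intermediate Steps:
T(w, p) = 58
T(137, -160) - 37619 = 58 - 37619 = -37561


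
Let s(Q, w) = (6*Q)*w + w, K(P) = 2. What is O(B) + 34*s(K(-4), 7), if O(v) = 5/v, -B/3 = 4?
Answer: 37123/12 ≈ 3093.6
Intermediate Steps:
B = -12 (B = -3*4 = -12)
s(Q, w) = w + 6*Q*w (s(Q, w) = 6*Q*w + w = w + 6*Q*w)
O(B) + 34*s(K(-4), 7) = 5/(-12) + 34*(7*(1 + 6*2)) = 5*(-1/12) + 34*(7*(1 + 12)) = -5/12 + 34*(7*13) = -5/12 + 34*91 = -5/12 + 3094 = 37123/12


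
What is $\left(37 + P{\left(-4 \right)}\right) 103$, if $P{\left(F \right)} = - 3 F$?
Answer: $5047$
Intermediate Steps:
$\left(37 + P{\left(-4 \right)}\right) 103 = \left(37 - -12\right) 103 = \left(37 + 12\right) 103 = 49 \cdot 103 = 5047$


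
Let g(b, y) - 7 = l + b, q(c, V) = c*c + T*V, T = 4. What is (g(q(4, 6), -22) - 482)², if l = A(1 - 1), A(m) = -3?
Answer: 191844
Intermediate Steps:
l = -3
q(c, V) = c² + 4*V (q(c, V) = c*c + 4*V = c² + 4*V)
g(b, y) = 4 + b (g(b, y) = 7 + (-3 + b) = 4 + b)
(g(q(4, 6), -22) - 482)² = ((4 + (4² + 4*6)) - 482)² = ((4 + (16 + 24)) - 482)² = ((4 + 40) - 482)² = (44 - 482)² = (-438)² = 191844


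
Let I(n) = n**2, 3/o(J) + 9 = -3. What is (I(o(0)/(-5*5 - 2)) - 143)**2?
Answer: 2782060538401/136048896 ≈ 20449.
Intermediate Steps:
o(J) = -1/4 (o(J) = 3/(-9 - 3) = 3/(-12) = 3*(-1/12) = -1/4)
(I(o(0)/(-5*5 - 2)) - 143)**2 = ((-1/(4*(-5*5 - 2)))**2 - 143)**2 = ((-1/(4*(-25 - 2)))**2 - 143)**2 = ((-1/4/(-27))**2 - 143)**2 = ((-1/4*(-1/27))**2 - 143)**2 = ((1/108)**2 - 143)**2 = (1/11664 - 143)**2 = (-1667951/11664)**2 = 2782060538401/136048896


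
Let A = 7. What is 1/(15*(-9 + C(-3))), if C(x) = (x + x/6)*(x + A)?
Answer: -1/345 ≈ -0.0028986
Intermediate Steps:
C(x) = 7*x*(7 + x)/6 (C(x) = (x + x/6)*(x + 7) = (x + x*(⅙))*(7 + x) = (x + x/6)*(7 + x) = (7*x/6)*(7 + x) = 7*x*(7 + x)/6)
1/(15*(-9 + C(-3))) = 1/(15*(-9 + (7/6)*(-3)*(7 - 3))) = 1/(15*(-9 + (7/6)*(-3)*4)) = 1/(15*(-9 - 14)) = 1/(15*(-23)) = 1/(-345) = -1/345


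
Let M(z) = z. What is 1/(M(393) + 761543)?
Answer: 1/761936 ≈ 1.3124e-6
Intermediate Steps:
1/(M(393) + 761543) = 1/(393 + 761543) = 1/761936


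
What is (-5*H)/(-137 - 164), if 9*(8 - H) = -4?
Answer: 380/2709 ≈ 0.14027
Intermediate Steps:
H = 76/9 (H = 8 - ⅑*(-4) = 8 + 4/9 = 76/9 ≈ 8.4444)
(-5*H)/(-137 - 164) = (-5*76/9)/(-137 - 164) = -380/9/(-301) = -1/301*(-380/9) = 380/2709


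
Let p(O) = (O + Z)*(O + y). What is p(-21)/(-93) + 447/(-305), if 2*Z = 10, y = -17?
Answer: -227011/28365 ≈ -8.0032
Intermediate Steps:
Z = 5 (Z = (1/2)*10 = 5)
p(O) = (-17 + O)*(5 + O) (p(O) = (O + 5)*(O - 17) = (5 + O)*(-17 + O) = (-17 + O)*(5 + O))
p(-21)/(-93) + 447/(-305) = (-85 + (-21)**2 - 12*(-21))/(-93) + 447/(-305) = (-85 + 441 + 252)*(-1/93) + 447*(-1/305) = 608*(-1/93) - 447/305 = -608/93 - 447/305 = -227011/28365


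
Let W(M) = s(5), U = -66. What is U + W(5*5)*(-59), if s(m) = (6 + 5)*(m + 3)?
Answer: -5258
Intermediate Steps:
s(m) = 33 + 11*m (s(m) = 11*(3 + m) = 33 + 11*m)
W(M) = 88 (W(M) = 33 + 11*5 = 33 + 55 = 88)
U + W(5*5)*(-59) = -66 + 88*(-59) = -66 - 5192 = -5258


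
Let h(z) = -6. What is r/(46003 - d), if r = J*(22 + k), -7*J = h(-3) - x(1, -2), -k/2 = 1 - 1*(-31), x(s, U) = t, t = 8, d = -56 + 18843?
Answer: -1/324 ≈ -0.0030864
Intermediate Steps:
d = 18787
x(s, U) = 8
k = -64 (k = -2*(1 - 1*(-31)) = -2*(1 + 31) = -2*32 = -64)
J = 2 (J = -(-6 - 1*8)/7 = -(-6 - 8)/7 = -⅐*(-14) = 2)
r = -84 (r = 2*(22 - 64) = 2*(-42) = -84)
r/(46003 - d) = -84/(46003 - 1*18787) = -84/(46003 - 18787) = -84/27216 = -84*1/27216 = -1/324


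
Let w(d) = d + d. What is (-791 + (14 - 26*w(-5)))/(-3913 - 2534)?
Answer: 517/6447 ≈ 0.080192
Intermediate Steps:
w(d) = 2*d
(-791 + (14 - 26*w(-5)))/(-3913 - 2534) = (-791 + (14 - 52*(-5)))/(-3913 - 2534) = (-791 + (14 - 26*(-10)))/(-6447) = (-791 + (14 + 260))*(-1/6447) = (-791 + 274)*(-1/6447) = -517*(-1/6447) = 517/6447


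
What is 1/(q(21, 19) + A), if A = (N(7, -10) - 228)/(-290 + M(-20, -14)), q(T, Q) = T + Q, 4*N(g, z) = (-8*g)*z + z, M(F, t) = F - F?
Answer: 580/23381 ≈ 0.024806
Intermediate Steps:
M(F, t) = 0
N(g, z) = z/4 - 2*g*z (N(g, z) = ((-8*g)*z + z)/4 = (-8*g*z + z)/4 = (z - 8*g*z)/4 = z/4 - 2*g*z)
q(T, Q) = Q + T
A = 181/580 (A = ((1/4)*(-10)*(1 - 8*7) - 228)/(-290 + 0) = ((1/4)*(-10)*(1 - 56) - 228)/(-290) = ((1/4)*(-10)*(-55) - 228)*(-1/290) = (275/2 - 228)*(-1/290) = -181/2*(-1/290) = 181/580 ≈ 0.31207)
1/(q(21, 19) + A) = 1/((19 + 21) + 181/580) = 1/(40 + 181/580) = 1/(23381/580) = 580/23381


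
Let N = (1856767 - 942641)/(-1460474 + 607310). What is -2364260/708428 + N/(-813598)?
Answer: -205138639221251599/61467864470409852 ≈ -3.3373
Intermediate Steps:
N = -457063/426582 (N = 914126/(-853164) = 914126*(-1/853164) = -457063/426582 ≈ -1.0715)
-2364260/708428 + N/(-813598) = -2364260/708428 - 457063/426582/(-813598) = -2364260*1/708428 - 457063/426582*(-1/813598) = -591065/177107 + 457063/347066262036 = -205138639221251599/61467864470409852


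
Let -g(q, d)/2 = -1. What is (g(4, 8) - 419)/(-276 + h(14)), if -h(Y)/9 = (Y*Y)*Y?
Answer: 139/8324 ≈ 0.016699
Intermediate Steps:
g(q, d) = 2 (g(q, d) = -2*(-1) = 2)
h(Y) = -9*Y³ (h(Y) = -9*Y*Y*Y = -9*Y²*Y = -9*Y³)
(g(4, 8) - 419)/(-276 + h(14)) = (2 - 419)/(-276 - 9*14³) = -417/(-276 - 9*2744) = -417/(-276 - 24696) = -417/(-24972) = -417*(-1/24972) = 139/8324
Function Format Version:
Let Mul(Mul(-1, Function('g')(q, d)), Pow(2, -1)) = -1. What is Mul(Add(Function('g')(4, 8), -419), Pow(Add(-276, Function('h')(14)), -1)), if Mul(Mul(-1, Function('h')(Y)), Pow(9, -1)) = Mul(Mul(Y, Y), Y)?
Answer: Rational(139, 8324) ≈ 0.016699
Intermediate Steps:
Function('g')(q, d) = 2 (Function('g')(q, d) = Mul(-2, -1) = 2)
Function('h')(Y) = Mul(-9, Pow(Y, 3)) (Function('h')(Y) = Mul(-9, Mul(Mul(Y, Y), Y)) = Mul(-9, Mul(Pow(Y, 2), Y)) = Mul(-9, Pow(Y, 3)))
Mul(Add(Function('g')(4, 8), -419), Pow(Add(-276, Function('h')(14)), -1)) = Mul(Add(2, -419), Pow(Add(-276, Mul(-9, Pow(14, 3))), -1)) = Mul(-417, Pow(Add(-276, Mul(-9, 2744)), -1)) = Mul(-417, Pow(Add(-276, -24696), -1)) = Mul(-417, Pow(-24972, -1)) = Mul(-417, Rational(-1, 24972)) = Rational(139, 8324)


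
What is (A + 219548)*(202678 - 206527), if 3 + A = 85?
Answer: -845355870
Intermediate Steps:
A = 82 (A = -3 + 85 = 82)
(A + 219548)*(202678 - 206527) = (82 + 219548)*(202678 - 206527) = 219630*(-3849) = -845355870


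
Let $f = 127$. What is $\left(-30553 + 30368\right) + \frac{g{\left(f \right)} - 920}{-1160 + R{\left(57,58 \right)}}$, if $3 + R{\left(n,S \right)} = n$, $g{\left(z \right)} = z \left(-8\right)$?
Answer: $- \frac{101337}{553} \approx -183.25$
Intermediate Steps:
$g{\left(z \right)} = - 8 z$
$R{\left(n,S \right)} = -3 + n$
$\left(-30553 + 30368\right) + \frac{g{\left(f \right)} - 920}{-1160 + R{\left(57,58 \right)}} = \left(-30553 + 30368\right) + \frac{\left(-8\right) 127 - 920}{-1160 + \left(-3 + 57\right)} = -185 + \frac{-1016 - 920}{-1160 + 54} = -185 - \frac{1936}{-1106} = -185 - - \frac{968}{553} = -185 + \frac{968}{553} = - \frac{101337}{553}$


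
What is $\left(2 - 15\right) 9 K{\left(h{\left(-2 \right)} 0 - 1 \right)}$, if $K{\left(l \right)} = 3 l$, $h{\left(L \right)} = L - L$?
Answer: $351$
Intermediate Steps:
$h{\left(L \right)} = 0$
$\left(2 - 15\right) 9 K{\left(h{\left(-2 \right)} 0 - 1 \right)} = \left(2 - 15\right) 9 \cdot 3 \left(0 \cdot 0 - 1\right) = \left(2 - 15\right) 9 \cdot 3 \left(0 - 1\right) = \left(-13\right) 9 \cdot 3 \left(-1\right) = \left(-117\right) \left(-3\right) = 351$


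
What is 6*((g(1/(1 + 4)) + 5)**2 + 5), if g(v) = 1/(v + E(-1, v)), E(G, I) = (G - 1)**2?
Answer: 28610/147 ≈ 194.63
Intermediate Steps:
E(G, I) = (-1 + G)**2
g(v) = 1/(4 + v) (g(v) = 1/(v + (-1 - 1)**2) = 1/(v + (-2)**2) = 1/(v + 4) = 1/(4 + v))
6*((g(1/(1 + 4)) + 5)**2 + 5) = 6*((1/(4 + 1/(1 + 4)) + 5)**2 + 5) = 6*((1/(4 + 1/5) + 5)**2 + 5) = 6*((1/(21/5) + 5)**2 + 5) = 6*((5/21 + 5)**2 + 5) = 6*((110/21)**2 + 5) = 6*(12100/441 + 5) = 6*(14305/441) = 28610/147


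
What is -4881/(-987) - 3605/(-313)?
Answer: 1695296/102977 ≈ 16.463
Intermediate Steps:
-4881/(-987) - 3605/(-313) = -4881*(-1/987) - 3605*(-1/313) = 1627/329 + 3605/313 = 1695296/102977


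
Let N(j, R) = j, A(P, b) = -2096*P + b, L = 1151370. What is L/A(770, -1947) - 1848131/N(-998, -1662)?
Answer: 271380438847/146603206 ≈ 1851.1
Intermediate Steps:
A(P, b) = b - 2096*P
L/A(770, -1947) - 1848131/N(-998, -1662) = 1151370/(-1947 - 2096*770) - 1848131/(-998) = 1151370/(-1947 - 1613920) - 1848131*(-1/998) = 1151370/(-1615867) + 1848131/998 = 1151370*(-1/1615867) + 1848131/998 = -104670/146897 + 1848131/998 = 271380438847/146603206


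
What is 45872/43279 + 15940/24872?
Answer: 457698911/269108822 ≈ 1.7008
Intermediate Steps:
45872/43279 + 15940/24872 = 45872*(1/43279) + 15940*(1/24872) = 45872/43279 + 3985/6218 = 457698911/269108822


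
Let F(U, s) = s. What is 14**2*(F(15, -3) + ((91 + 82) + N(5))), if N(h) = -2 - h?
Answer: 31948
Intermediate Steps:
14**2*(F(15, -3) + ((91 + 82) + N(5))) = 14**2*(-3 + ((91 + 82) + (-2 - 1*5))) = 196*(-3 + (173 + (-2 - 5))) = 196*(-3 + (173 - 7)) = 196*(-3 + 166) = 196*163 = 31948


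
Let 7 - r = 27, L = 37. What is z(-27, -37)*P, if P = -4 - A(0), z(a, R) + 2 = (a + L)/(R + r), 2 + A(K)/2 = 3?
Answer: 248/19 ≈ 13.053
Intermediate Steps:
A(K) = 2 (A(K) = -4 + 2*3 = -4 + 6 = 2)
r = -20 (r = 7 - 1*27 = 7 - 27 = -20)
z(a, R) = -2 + (37 + a)/(-20 + R) (z(a, R) = -2 + (a + 37)/(R - 20) = -2 + (37 + a)/(-20 + R))
P = -6 (P = -4 - 1*2 = -4 - 2 = -6)
z(-27, -37)*P = ((77 - 27 - 2*(-37))/(-20 - 37))*(-6) = ((77 - 27 + 74)/(-57))*(-6) = -1/57*124*(-6) = -124/57*(-6) = 248/19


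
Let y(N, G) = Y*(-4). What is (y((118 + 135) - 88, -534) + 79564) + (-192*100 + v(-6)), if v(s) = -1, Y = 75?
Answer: 60063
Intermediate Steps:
y(N, G) = -300 (y(N, G) = 75*(-4) = -300)
(y((118 + 135) - 88, -534) + 79564) + (-192*100 + v(-6)) = (-300 + 79564) + (-192*100 - 1) = 79264 + (-19200 - 1) = 79264 - 19201 = 60063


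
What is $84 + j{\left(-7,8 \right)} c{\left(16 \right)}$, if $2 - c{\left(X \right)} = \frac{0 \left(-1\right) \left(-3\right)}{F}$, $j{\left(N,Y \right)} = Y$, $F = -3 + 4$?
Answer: $100$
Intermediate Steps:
$F = 1$
$c{\left(X \right)} = 2$ ($c{\left(X \right)} = 2 - \frac{0 \left(-1\right) \left(-3\right)}{1} = 2 - 0 \left(-3\right) 1 = 2 - 0 \cdot 1 = 2 - 0 = 2 + 0 = 2$)
$84 + j{\left(-7,8 \right)} c{\left(16 \right)} = 84 + 8 \cdot 2 = 84 + 16 = 100$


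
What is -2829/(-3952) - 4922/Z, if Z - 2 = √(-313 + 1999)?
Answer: 21830933/3323632 - 2461*√1686/841 ≈ -113.59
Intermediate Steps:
Z = 2 + √1686 (Z = 2 + √(-313 + 1999) = 2 + √1686 ≈ 43.061)
-2829/(-3952) - 4922/Z = -2829/(-3952) - 4922/(2 + √1686) = -2829*(-1/3952) - 4922/(2 + √1686) = 2829/3952 - 4922/(2 + √1686)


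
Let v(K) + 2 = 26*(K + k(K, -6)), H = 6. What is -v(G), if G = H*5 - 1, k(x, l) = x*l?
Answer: 3772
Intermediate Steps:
k(x, l) = l*x
G = 29 (G = 6*5 - 1 = 30 - 1 = 29)
v(K) = -2 - 130*K (v(K) = -2 + 26*(K - 6*K) = -2 + 26*(-5*K) = -2 - 130*K)
-v(G) = -(-2 - 130*29) = -(-2 - 3770) = -1*(-3772) = 3772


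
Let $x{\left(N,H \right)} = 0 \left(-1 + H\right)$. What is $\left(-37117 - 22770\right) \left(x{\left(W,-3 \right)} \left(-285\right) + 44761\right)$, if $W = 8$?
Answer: $-2680602007$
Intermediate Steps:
$x{\left(N,H \right)} = 0$
$\left(-37117 - 22770\right) \left(x{\left(W,-3 \right)} \left(-285\right) + 44761\right) = \left(-37117 - 22770\right) \left(0 \left(-285\right) + 44761\right) = \left(-37117 - 22770\right) \left(0 + 44761\right) = \left(-59887\right) 44761 = -2680602007$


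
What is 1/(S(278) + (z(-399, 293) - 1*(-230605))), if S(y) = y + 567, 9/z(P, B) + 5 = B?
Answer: 32/7406401 ≈ 4.3206e-6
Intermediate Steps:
z(P, B) = 9/(-5 + B)
S(y) = 567 + y
1/(S(278) + (z(-399, 293) - 1*(-230605))) = 1/((567 + 278) + (9/(-5 + 293) - 1*(-230605))) = 1/(845 + (9/288 + 230605)) = 1/(845 + (9*(1/288) + 230605)) = 1/(845 + (1/32 + 230605)) = 1/(845 + 7379361/32) = 1/(7406401/32) = 32/7406401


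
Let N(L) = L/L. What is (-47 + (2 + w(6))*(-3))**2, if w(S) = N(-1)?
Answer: 3136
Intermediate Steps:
N(L) = 1
w(S) = 1
(-47 + (2 + w(6))*(-3))**2 = (-47 + (2 + 1)*(-3))**2 = (-47 + 3*(-3))**2 = (-47 - 9)**2 = (-56)**2 = 3136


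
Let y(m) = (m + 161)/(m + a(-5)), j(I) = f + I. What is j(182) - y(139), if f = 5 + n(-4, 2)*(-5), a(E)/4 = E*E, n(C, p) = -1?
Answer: 45588/239 ≈ 190.74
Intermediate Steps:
a(E) = 4*E**2 (a(E) = 4*(E*E) = 4*E**2)
f = 10 (f = 5 - 1*(-5) = 5 + 5 = 10)
j(I) = 10 + I
y(m) = (161 + m)/(100 + m) (y(m) = (m + 161)/(m + 4*(-5)**2) = (161 + m)/(m + 4*25) = (161 + m)/(m + 100) = (161 + m)/(100 + m))
j(182) - y(139) = (10 + 182) - (161 + 139)/(100 + 139) = 192 - 300/239 = 45588/239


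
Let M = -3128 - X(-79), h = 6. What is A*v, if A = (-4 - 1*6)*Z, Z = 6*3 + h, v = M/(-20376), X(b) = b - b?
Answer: -31280/849 ≈ -36.843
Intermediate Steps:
X(b) = 0
M = -3128 (M = -3128 - 1*0 = -3128 + 0 = -3128)
v = 391/2547 (v = -3128/(-20376) = -3128*(-1/20376) = 391/2547 ≈ 0.15351)
Z = 24 (Z = 6*3 + 6 = 18 + 6 = 24)
A = -240 (A = (-4 - 1*6)*24 = (-4 - 6)*24 = -10*24 = -240)
A*v = -240*391/2547 = -31280/849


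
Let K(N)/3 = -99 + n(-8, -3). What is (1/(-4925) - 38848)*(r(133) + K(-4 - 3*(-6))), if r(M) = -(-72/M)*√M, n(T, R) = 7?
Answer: 52806086676/4925 - 1967928696*√133/93575 ≈ 1.0480e+7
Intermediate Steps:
r(M) = 72/√M (r(M) = -(-72)/√M = 72/√M)
K(N) = -276 (K(N) = 3*(-99 + 7) = 3*(-92) = -276)
(1/(-4925) - 38848)*(r(133) + K(-4 - 3*(-6))) = (1/(-4925) - 38848)*(72/√133 - 276) = (-1/4925 - 38848)*(72*(√133/133) - 276) = -191326401*(72*√133/133 - 276)/4925 = -191326401*(-276 + 72*√133/133)/4925 = 52806086676/4925 - 1967928696*√133/93575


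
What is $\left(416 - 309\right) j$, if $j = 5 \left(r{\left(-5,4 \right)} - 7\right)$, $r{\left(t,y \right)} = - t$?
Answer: $-1070$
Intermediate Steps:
$j = -10$ ($j = 5 \left(\left(-1\right) \left(-5\right) - 7\right) = 5 \left(5 - 7\right) = 5 \left(-2\right) = -10$)
$\left(416 - 309\right) j = \left(416 - 309\right) \left(-10\right) = 107 \left(-10\right) = -1070$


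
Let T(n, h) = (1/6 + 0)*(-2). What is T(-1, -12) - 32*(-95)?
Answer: 9119/3 ≈ 3039.7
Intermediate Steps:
T(n, h) = -⅓ (T(n, h) = (⅙ + 0)*(-2) = (⅙)*(-2) = -⅓)
T(-1, -12) - 32*(-95) = -⅓ - 32*(-95) = -⅓ + 3040 = 9119/3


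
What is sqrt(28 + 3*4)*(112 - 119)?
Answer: -14*sqrt(10) ≈ -44.272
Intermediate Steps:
sqrt(28 + 3*4)*(112 - 119) = sqrt(28 + 12)*(-7) = sqrt(40)*(-7) = (2*sqrt(10))*(-7) = -14*sqrt(10)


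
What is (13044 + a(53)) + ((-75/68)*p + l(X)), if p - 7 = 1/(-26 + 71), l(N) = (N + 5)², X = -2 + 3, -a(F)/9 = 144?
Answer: 600589/51 ≈ 11776.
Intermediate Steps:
a(F) = -1296 (a(F) = -9*144 = -1296)
X = 1
l(N) = (5 + N)²
p = 316/45 (p = 7 + 1/(-26 + 71) = 7 + 1/45 = 316/45 ≈ 7.0222)
(13044 + a(53)) + ((-75/68)*p + l(X)) = (13044 - 1296) + (-75/68*(316/45) + (5 + 1)²) = 11748 + (-75*1/68*(316/45) + 6²) = 11748 + (-75/68*316/45 + 36) = 11748 + (-395/51 + 36) = 11748 + 1441/51 = 600589/51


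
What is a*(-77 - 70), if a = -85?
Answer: 12495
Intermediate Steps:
a*(-77 - 70) = -85*(-77 - 70) = -85*(-147) = 12495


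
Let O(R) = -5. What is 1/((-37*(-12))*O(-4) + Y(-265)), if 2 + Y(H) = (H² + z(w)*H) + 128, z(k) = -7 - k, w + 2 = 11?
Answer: 1/72371 ≈ 1.3818e-5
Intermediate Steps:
w = 9 (w = -2 + 11 = 9)
Y(H) = 126 + H² - 16*H (Y(H) = -2 + ((H² + (-7 - 1*9)*H) + 128) = -2 + ((H² + (-7 - 9)*H) + 128) = -2 + ((H² - 16*H) + 128) = -2 + (128 + H² - 16*H) = 126 + H² - 16*H)
1/((-37*(-12))*O(-4) + Y(-265)) = 1/(-37*(-12)*(-5) + (126 + (-265)² - 16*(-265))) = 1/(444*(-5) + (126 + 70225 + 4240)) = 1/(-2220 + 74591) = 1/72371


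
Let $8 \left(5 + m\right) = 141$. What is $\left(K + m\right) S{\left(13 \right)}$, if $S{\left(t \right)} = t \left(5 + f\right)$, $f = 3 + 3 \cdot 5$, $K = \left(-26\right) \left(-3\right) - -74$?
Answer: $\frac{393783}{8} \approx 49223.0$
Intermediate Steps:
$K = 152$ ($K = 78 + 74 = 152$)
$m = \frac{101}{8}$ ($m = -5 + \frac{1}{8} \cdot 141 = -5 + \frac{141}{8} = \frac{101}{8} \approx 12.625$)
$f = 18$ ($f = 3 + 15 = 18$)
$S{\left(t \right)} = 23 t$ ($S{\left(t \right)} = t \left(5 + 18\right) = t 23 = 23 t$)
$\left(K + m\right) S{\left(13 \right)} = \left(152 + \frac{101}{8}\right) 23 \cdot 13 = \frac{1317}{8} \cdot 299 = \frac{393783}{8}$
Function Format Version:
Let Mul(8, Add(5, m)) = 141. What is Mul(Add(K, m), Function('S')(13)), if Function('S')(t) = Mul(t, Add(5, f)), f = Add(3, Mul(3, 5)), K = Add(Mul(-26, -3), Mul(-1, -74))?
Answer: Rational(393783, 8) ≈ 49223.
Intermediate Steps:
K = 152 (K = Add(78, 74) = 152)
m = Rational(101, 8) (m = Add(-5, Mul(Rational(1, 8), 141)) = Add(-5, Rational(141, 8)) = Rational(101, 8) ≈ 12.625)
f = 18 (f = Add(3, 15) = 18)
Function('S')(t) = Mul(23, t) (Function('S')(t) = Mul(t, Add(5, 18)) = Mul(t, 23) = Mul(23, t))
Mul(Add(K, m), Function('S')(13)) = Mul(Add(152, Rational(101, 8)), Mul(23, 13)) = Mul(Rational(1317, 8), 299) = Rational(393783, 8)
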